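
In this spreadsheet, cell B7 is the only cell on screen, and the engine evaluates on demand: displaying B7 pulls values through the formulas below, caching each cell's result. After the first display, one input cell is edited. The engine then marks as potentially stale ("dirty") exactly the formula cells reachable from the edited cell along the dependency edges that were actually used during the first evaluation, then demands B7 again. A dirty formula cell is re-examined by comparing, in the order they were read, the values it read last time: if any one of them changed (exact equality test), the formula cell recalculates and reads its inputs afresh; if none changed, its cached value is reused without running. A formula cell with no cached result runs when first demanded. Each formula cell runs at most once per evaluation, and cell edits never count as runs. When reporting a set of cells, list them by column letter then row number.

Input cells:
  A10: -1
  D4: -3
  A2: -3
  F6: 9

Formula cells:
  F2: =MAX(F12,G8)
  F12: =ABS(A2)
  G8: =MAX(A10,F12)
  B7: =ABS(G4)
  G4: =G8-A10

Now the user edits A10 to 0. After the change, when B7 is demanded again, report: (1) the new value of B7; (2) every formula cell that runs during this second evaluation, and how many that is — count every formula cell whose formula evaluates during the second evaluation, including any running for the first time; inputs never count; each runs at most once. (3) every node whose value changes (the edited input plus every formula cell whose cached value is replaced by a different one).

Initial pass — values computed on the first demand:
  F12 = ABS(-3) = 3
  G8 = MAX(-1, 3) = 3
  G4 = 3 - -1 = 4
  B7 = ABS(4) = 4

Second demand — change propagation:
  G8: re-runs because A10 -1->0; new result 3 (unchanged).
  G4: re-runs because A10 -1->0; new result 3.
  B7: re-runs because G4 4->3; new result 3.

B7 now evaluates to 3.
Run set: B7, G4, G8 (3 run).
Changed values: A10, B7, G4.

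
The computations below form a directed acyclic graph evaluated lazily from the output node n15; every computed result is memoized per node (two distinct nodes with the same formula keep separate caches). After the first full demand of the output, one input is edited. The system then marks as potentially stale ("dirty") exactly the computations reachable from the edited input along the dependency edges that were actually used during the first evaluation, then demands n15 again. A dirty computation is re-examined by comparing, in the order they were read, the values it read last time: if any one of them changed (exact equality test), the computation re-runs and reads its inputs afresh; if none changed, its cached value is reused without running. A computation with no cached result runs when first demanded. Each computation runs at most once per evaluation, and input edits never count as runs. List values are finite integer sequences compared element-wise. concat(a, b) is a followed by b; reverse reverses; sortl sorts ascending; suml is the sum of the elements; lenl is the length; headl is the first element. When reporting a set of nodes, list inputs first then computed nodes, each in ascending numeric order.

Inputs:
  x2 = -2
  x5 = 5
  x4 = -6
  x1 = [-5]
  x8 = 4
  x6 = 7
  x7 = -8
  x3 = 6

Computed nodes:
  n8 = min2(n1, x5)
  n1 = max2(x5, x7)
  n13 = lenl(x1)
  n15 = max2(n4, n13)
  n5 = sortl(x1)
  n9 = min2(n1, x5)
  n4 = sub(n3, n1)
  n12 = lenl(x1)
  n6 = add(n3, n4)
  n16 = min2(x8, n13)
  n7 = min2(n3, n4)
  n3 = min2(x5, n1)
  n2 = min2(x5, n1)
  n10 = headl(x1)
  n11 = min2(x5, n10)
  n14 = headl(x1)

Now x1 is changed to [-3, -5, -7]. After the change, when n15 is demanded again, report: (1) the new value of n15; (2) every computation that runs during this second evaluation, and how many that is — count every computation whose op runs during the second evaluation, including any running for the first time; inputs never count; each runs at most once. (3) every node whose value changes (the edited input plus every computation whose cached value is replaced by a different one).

First demand of the output computes:
  n1 = max2(5, -8) = 5
  n3 = min2(5, 5) = 5
  n4 = sub(5, 5) = 0
  n13 = lenl([-5]) = 1
  n15 = max2(0, 1) = 1

After the edit, cleaning proceeds:
  n13: a read changed (x1 [-5]->[-3, -5, -7]) — executes, giving 3.
  n15: a read changed (n13 1->3) — executes, giving 3.

Demanding n15 again yields 3.
2 computations run: n13, n15.
The nodes whose values change: x1, n13, n15.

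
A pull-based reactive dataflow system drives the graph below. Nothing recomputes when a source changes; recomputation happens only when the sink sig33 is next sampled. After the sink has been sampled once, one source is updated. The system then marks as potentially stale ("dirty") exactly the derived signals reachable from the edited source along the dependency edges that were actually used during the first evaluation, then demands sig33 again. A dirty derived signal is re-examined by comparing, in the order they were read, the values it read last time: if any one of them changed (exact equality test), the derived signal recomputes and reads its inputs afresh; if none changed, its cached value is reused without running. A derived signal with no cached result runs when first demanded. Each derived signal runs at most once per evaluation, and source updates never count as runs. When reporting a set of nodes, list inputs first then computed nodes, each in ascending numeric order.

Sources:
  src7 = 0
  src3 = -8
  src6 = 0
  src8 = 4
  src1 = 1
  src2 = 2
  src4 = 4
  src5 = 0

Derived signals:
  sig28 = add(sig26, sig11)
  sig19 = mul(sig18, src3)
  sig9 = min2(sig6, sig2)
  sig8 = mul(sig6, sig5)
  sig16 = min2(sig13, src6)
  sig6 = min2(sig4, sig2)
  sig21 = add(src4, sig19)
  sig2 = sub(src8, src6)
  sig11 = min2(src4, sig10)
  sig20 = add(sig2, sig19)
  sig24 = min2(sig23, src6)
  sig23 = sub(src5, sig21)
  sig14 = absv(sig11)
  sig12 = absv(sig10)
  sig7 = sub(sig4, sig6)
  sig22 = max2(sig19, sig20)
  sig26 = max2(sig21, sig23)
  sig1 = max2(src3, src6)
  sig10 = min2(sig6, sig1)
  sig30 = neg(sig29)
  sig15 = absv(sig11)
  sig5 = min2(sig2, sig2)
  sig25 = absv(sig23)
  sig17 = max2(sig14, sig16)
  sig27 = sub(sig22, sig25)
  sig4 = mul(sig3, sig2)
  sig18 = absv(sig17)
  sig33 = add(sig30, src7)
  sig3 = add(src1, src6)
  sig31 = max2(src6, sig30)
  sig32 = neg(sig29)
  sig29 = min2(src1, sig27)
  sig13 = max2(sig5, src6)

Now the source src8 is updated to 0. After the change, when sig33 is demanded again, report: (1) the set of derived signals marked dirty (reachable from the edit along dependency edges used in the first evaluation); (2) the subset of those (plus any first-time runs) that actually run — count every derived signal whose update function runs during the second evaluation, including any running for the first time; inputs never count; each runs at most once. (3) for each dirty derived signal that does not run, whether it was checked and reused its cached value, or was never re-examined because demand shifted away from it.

First evaluation (everything demanded from the output):
  sig1 = max2(-8, 0) = 0
  sig2 = sub(4, 0) = 4
  sig3 = add(1, 0) = 1
  sig4 = mul(1, 4) = 4
  sig5 = min2(4, 4) = 4
  sig6 = min2(4, 4) = 4
  sig10 = min2(4, 0) = 0
  sig11 = min2(4, 0) = 0
  sig13 = max2(4, 0) = 4
  sig14 = absv(0) = 0
  sig16 = min2(4, 0) = 0
  sig17 = max2(0, 0) = 0
  sig18 = absv(0) = 0
  sig19 = mul(0, -8) = 0
  sig20 = add(4, 0) = 4
  sig21 = add(4, 0) = 4
  sig22 = max2(0, 4) = 4
  sig23 = sub(0, 4) = -4
  sig25 = absv(-4) = 4
  sig27 = sub(4, 4) = 0
  sig29 = min2(1, 0) = 0
  sig30 = neg(0) = 0
  sig33 = add(0, 0) = 0

Propagation after the edit:
  sig2: runs — src8 4->0; result 0.
  sig4: runs — sig2 4->0; result 0.
  sig5: runs — sig2 4->0; sig2 4->0; result 0.
  sig6: runs — sig4 4->0; sig2 4->0; result 0.
  sig10: runs — sig6 4->0; result 0 (same value as before).
  sig11: checked — values it read are unchanged (src4 unchanged, sig10 unchanged); reused cached 0 without running.
  sig13: runs — sig5 4->0; result 0.
  sig14: checked — values it read are unchanged (sig11 unchanged); reused cached 0 without running.
  sig16: runs — sig13 4->0; result 0 (same value as before).
  sig17: checked — values it read are unchanged (sig14 unchanged, sig16 unchanged); reused cached 0 without running.
  sig18: checked — values it read are unchanged (sig17 unchanged); reused cached 0 without running.
  sig19: checked — values it read are unchanged (sig18 unchanged, src3 unchanged); reused cached 0 without running.
  sig20: runs — sig2 4->0; result 0.
  sig21: checked — values it read are unchanged (src4 unchanged, sig19 unchanged); reused cached 4 without running.
  sig22: runs — sig20 4->0; result 0.
  sig23: checked — values it read are unchanged (src5 unchanged, sig21 unchanged); reused cached -4 without running.
  sig25: checked — values it read are unchanged (sig23 unchanged); reused cached 4 without running.
  sig27: runs — sig22 4->0; result -4.
  sig29: runs — sig27 0->-4; result -4.
  sig30: runs — sig29 0->-4; result 4.
  sig33: runs — sig30 0->4; result 4.

Key observation: the cutoff stops propagation at sig11 — its inputs' values are unchanged, so it reuses its cache.

Marked dirty: sig2, sig4, sig5, sig6, sig10, sig11, sig13, sig14, sig16, sig17, sig18, sig19, sig20, sig21, sig22, sig23, sig25, sig27, sig29, sig30, sig33.
Derived signals that run: sig2, sig4, sig5, sig6, sig10, sig13, sig16, sig20, sig22, sig27, sig29, sig30, sig33 — 13 in total.
Checked but reused from cache: sig11, sig14, sig17, sig18, sig19, sig21, sig23, sig25.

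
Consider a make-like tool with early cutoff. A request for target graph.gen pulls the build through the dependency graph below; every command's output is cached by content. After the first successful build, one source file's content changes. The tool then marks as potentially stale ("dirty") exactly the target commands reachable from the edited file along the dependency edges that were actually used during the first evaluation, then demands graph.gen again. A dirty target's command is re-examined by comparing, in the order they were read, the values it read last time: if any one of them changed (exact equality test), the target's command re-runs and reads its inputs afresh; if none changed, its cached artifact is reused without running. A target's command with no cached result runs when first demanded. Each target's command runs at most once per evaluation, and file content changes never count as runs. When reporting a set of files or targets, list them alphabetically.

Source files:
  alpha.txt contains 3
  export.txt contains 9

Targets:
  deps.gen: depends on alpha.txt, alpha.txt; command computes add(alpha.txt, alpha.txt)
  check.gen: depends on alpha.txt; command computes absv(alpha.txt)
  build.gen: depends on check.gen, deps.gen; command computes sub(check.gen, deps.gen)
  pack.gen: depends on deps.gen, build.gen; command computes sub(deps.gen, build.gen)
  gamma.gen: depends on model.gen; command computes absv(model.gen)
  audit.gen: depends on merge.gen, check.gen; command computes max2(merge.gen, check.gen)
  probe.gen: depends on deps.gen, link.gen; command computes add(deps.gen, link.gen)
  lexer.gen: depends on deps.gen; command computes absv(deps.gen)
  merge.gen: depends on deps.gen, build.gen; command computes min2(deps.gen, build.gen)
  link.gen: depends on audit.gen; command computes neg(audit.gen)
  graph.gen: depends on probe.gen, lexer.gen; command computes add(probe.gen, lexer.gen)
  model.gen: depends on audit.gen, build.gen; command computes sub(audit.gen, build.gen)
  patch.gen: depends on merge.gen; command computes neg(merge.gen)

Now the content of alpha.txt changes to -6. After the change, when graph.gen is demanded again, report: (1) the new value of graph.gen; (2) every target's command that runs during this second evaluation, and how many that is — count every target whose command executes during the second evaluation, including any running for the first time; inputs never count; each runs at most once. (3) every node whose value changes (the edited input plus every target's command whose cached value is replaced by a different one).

Demanding graph.gen again yields -6.
9 target commands run: audit.gen, build.gen, check.gen, deps.gen, graph.gen, lexer.gen, link.gen, merge.gen, probe.gen.
The nodes whose values change: alpha.txt, audit.gen, build.gen, check.gen, deps.gen, graph.gen, lexer.gen, link.gen, merge.gen, probe.gen.

First demand of the output computes:
  check.gen = absv(3) = 3
  deps.gen = add(3, 3) = 6
  build.gen = sub(3, 6) = -3
  lexer.gen = absv(6) = 6
  merge.gen = min2(6, -3) = -3
  audit.gen = max2(-3, 3) = 3
  link.gen = neg(3) = -3
  probe.gen = add(6, -3) = 3
  graph.gen = add(3, 6) = 9

After the edit, cleaning proceeds:
  check.gen: a read changed (alpha.txt 3->-6) — executes, giving 6.
  deps.gen: a read changed (alpha.txt 3->-6; alpha.txt 3->-6) — executes, giving -12.
  build.gen: a read changed (check.gen 3->6; deps.gen 6->-12) — executes, giving 18.
  lexer.gen: a read changed (deps.gen 6->-12) — executes, giving 12.
  merge.gen: a read changed (deps.gen 6->-12; build.gen -3->18) — executes, giving -12.
  audit.gen: a read changed (merge.gen -3->-12; check.gen 3->6) — executes, giving 6.
  link.gen: a read changed (audit.gen 3->6) — executes, giving -6.
  probe.gen: a read changed (deps.gen 6->-12; link.gen -3->-6) — executes, giving -18.
  graph.gen: a read changed (probe.gen 3->-18; lexer.gen 6->12) — executes, giving -6.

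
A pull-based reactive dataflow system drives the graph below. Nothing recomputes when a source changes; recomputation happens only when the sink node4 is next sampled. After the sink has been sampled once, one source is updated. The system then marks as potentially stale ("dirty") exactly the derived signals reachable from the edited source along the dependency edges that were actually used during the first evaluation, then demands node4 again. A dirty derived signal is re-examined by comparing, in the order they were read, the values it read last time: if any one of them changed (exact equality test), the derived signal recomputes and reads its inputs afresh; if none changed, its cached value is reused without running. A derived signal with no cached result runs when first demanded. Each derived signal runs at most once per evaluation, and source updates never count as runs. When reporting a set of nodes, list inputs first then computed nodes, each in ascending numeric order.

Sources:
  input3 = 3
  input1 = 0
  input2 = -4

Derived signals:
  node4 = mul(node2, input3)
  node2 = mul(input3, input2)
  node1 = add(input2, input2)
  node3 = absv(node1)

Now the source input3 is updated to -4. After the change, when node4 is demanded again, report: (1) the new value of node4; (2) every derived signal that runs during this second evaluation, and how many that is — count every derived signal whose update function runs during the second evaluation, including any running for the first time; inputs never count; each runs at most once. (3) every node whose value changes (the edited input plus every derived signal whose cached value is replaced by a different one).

New value of node4: -64.
Derived signals that run: node2, node4 — 2 in total.
Values that change: input3, node2, node4.

First evaluation (everything demanded from the output):
  node2 = mul(3, -4) = -12
  node4 = mul(-12, 3) = -36

Propagation after the edit:
  node2: runs — input3 3->-4; result 16.
  node4: runs — node2 -12->16; input3 3->-4; result -64.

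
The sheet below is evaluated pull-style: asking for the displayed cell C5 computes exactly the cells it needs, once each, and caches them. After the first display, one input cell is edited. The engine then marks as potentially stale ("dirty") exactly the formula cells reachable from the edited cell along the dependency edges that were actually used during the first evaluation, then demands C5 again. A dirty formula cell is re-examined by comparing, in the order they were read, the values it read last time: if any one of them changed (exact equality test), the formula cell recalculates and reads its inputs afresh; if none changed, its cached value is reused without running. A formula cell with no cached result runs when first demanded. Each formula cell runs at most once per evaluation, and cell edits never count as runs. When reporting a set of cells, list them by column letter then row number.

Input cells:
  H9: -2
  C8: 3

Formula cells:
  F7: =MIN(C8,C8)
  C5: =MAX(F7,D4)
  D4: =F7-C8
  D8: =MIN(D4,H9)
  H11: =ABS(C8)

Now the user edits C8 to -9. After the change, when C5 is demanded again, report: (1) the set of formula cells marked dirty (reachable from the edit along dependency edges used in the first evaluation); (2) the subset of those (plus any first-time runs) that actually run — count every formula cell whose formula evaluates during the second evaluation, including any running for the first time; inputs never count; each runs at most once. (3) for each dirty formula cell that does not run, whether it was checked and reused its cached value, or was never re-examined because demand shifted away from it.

First demand of the output computes:
  F7 = MIN(3, 3) = 3
  D4 = 3 - 3 = 0
  C5 = MAX(3, 0) = 3

After the edit, cleaning proceeds:
  F7: a read changed (C8 3->-9; C8 3->-9) — executes, giving -9.
  D4: a read changed (F7 3->-9; C8 3->-9) — executes, giving 0 — identical to its old value.
  C5: a read changed (F7 3->-9) — executes, giving 0.

The edit dirties: C5, D4, F7.
3 formula cells run: C5, D4, F7.
No dirty formula cell escaped a run.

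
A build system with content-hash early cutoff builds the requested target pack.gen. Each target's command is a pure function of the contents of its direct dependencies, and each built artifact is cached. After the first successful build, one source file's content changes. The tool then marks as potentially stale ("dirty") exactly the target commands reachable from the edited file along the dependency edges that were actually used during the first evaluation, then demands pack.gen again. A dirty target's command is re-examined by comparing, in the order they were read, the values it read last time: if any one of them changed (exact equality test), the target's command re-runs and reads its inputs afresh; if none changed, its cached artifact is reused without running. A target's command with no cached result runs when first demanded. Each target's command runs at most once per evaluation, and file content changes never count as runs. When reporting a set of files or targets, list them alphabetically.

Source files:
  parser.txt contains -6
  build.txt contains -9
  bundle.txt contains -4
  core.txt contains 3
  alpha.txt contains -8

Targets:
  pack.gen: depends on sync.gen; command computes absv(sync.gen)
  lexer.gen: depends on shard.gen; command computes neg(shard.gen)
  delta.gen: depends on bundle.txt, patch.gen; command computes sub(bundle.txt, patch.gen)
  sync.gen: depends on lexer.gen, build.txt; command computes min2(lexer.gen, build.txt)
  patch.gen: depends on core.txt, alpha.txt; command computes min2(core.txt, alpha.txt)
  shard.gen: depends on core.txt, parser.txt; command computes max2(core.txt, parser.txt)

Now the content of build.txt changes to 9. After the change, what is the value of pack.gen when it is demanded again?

New value of pack.gen: 3.

First evaluation (everything demanded from the output):
  shard.gen = max2(3, -6) = 3
  lexer.gen = neg(3) = -3
  sync.gen = min2(-3, -9) = -9
  pack.gen = absv(-9) = 9

Propagation after the edit:
  sync.gen: runs — build.txt -9->9; result -3.
  pack.gen: runs — sync.gen -9->-3; result 3.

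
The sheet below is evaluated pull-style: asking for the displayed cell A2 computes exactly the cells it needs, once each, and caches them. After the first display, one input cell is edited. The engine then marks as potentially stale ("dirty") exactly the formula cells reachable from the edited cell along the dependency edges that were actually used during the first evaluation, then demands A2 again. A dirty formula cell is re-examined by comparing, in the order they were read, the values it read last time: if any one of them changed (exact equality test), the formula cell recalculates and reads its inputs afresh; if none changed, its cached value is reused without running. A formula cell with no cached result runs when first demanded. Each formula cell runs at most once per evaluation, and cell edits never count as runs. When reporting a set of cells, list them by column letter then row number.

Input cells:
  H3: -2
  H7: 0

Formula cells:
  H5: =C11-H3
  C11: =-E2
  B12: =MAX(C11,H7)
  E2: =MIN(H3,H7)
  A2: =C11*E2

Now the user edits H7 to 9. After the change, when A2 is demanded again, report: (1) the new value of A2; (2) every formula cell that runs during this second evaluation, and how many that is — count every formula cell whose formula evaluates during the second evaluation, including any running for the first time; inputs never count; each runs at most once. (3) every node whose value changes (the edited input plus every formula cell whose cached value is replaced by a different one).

First demand of the output computes:
  E2 = MIN(-2, 0) = -2
  C11 = -(-2) = 2
  A2 = 2 * -2 = -4

After the edit, cleaning proceeds:
  E2: a read changed (H7 0->9) — executes, giving -2 — identical to its old value.
  C11: dirty, but its reads are unchanged (E2 unchanged); cached 2 stands.
  A2: dirty, but its reads are unchanged (C11 unchanged, E2 unchanged); cached -4 stands.

Note the absorption at E2: it re-runs yet its value is the same, leaving the output's value untouched.

Demanding A2 again yields -4.
1 formula cells run: E2.
The nodes whose values change: H7.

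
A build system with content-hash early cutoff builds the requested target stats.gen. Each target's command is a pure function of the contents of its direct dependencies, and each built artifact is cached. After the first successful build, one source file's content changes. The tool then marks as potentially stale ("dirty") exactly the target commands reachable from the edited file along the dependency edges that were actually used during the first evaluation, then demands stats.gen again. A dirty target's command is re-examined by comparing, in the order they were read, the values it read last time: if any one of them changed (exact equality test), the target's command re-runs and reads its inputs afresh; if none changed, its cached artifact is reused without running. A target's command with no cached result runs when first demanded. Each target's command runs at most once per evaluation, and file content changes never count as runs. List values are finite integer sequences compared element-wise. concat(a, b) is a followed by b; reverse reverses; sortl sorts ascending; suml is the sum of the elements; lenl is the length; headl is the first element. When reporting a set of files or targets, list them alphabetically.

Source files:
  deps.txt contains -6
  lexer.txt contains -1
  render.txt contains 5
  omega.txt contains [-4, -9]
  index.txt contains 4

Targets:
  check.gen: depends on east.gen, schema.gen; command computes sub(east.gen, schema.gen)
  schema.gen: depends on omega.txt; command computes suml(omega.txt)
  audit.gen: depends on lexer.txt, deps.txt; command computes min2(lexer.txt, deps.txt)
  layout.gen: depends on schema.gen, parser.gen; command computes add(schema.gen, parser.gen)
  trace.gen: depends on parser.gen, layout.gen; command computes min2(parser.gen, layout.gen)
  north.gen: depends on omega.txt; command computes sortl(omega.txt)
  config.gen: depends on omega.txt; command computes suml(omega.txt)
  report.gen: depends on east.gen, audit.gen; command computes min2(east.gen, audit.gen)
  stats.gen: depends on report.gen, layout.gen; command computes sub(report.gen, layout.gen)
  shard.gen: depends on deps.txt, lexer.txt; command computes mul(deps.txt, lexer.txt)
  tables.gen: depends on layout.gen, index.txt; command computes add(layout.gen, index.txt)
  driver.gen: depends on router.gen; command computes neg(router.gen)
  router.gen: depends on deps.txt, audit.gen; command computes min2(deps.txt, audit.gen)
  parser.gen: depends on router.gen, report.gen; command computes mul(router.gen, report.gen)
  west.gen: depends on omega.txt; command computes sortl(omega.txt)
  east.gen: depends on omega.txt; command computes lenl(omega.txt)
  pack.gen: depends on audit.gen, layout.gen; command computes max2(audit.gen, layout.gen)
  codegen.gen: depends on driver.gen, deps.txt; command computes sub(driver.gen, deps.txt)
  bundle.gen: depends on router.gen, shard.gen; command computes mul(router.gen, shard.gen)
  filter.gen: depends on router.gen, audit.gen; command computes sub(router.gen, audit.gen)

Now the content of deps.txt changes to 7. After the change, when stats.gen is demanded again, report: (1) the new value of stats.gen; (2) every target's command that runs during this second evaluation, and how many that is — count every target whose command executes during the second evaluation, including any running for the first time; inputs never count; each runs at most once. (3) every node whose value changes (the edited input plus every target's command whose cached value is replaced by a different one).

First evaluation (everything demanded from the output):
  audit.gen = min2(-1, -6) = -6
  east.gen = lenl([-4, -9]) = 2
  report.gen = min2(2, -6) = -6
  router.gen = min2(-6, -6) = -6
  parser.gen = mul(-6, -6) = 36
  schema.gen = suml([-4, -9]) = -13
  layout.gen = add(-13, 36) = 23
  stats.gen = sub(-6, 23) = -29

Propagation after the edit:
  audit.gen: runs — deps.txt -6->7; result -1.
  report.gen: runs — audit.gen -6->-1; result -1.
  router.gen: runs — deps.txt -6->7; audit.gen -6->-1; result -1.
  parser.gen: runs — router.gen -6->-1; report.gen -6->-1; result 1.
  layout.gen: runs — parser.gen 36->1; result -12.
  stats.gen: runs — report.gen -6->-1; layout.gen 23->-12; result 11.

New value of stats.gen: 11.
Target commands that run: audit.gen, layout.gen, parser.gen, report.gen, router.gen, stats.gen — 6 in total.
Values that change: audit.gen, deps.txt, layout.gen, parser.gen, report.gen, router.gen, stats.gen.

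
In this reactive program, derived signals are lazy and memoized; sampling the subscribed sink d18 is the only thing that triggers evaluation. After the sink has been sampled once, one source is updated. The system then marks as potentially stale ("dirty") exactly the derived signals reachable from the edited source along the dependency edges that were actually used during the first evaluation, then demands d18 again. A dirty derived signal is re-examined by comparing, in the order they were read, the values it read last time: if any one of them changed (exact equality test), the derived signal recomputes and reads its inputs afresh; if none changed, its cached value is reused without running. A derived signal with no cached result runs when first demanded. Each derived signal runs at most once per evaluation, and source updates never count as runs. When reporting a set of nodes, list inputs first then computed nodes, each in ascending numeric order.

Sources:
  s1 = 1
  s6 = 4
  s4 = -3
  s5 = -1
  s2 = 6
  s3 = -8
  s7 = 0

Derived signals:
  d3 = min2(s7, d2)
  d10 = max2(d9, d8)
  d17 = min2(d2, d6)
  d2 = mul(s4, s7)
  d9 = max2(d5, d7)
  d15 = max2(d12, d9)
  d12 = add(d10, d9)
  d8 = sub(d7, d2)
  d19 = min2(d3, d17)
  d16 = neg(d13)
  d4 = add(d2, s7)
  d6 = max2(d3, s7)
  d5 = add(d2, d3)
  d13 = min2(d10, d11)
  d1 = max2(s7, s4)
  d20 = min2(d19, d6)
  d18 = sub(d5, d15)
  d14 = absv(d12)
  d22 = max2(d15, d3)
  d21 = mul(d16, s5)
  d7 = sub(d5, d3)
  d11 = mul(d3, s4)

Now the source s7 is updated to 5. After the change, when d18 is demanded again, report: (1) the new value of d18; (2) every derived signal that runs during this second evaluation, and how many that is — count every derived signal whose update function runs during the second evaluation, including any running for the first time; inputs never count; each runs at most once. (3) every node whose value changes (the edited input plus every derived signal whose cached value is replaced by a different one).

First demand of the output computes:
  d2 = mul(-3, 0) = 0
  d3 = min2(0, 0) = 0
  d5 = add(0, 0) = 0
  d7 = sub(0, 0) = 0
  d8 = sub(0, 0) = 0
  d9 = max2(0, 0) = 0
  d10 = max2(0, 0) = 0
  d12 = add(0, 0) = 0
  d15 = max2(0, 0) = 0
  d18 = sub(0, 0) = 0

After the edit, cleaning proceeds:
  d2: a read changed (s7 0->5) — executes, giving -15.
  d3: a read changed (s7 0->5; d2 0->-15) — executes, giving -15.
  d5: a read changed (d2 0->-15; d3 0->-15) — executes, giving -30.
  d7: a read changed (d5 0->-30; d3 0->-15) — executes, giving -15.
  d8: a read changed (d7 0->-15; d2 0->-15) — executes, giving 0 — identical to its old value.
  d9: a read changed (d5 0->-30; d7 0->-15) — executes, giving -15.
  d10: a read changed (d9 0->-15) — executes, giving 0 — identical to its old value.
  d12: a read changed (d9 0->-15) — executes, giving -15.
  d15: a read changed (d12 0->-15; d9 0->-15) — executes, giving -15.
  d18: a read changed (d5 0->-30; d15 0->-15) — executes, giving -15.

Demanding d18 again yields -15.
10 derived signals run: d2, d3, d5, d7, d8, d9, d10, d12, d15, d18.
The nodes whose values change: s7, d2, d3, d5, d7, d9, d12, d15, d18.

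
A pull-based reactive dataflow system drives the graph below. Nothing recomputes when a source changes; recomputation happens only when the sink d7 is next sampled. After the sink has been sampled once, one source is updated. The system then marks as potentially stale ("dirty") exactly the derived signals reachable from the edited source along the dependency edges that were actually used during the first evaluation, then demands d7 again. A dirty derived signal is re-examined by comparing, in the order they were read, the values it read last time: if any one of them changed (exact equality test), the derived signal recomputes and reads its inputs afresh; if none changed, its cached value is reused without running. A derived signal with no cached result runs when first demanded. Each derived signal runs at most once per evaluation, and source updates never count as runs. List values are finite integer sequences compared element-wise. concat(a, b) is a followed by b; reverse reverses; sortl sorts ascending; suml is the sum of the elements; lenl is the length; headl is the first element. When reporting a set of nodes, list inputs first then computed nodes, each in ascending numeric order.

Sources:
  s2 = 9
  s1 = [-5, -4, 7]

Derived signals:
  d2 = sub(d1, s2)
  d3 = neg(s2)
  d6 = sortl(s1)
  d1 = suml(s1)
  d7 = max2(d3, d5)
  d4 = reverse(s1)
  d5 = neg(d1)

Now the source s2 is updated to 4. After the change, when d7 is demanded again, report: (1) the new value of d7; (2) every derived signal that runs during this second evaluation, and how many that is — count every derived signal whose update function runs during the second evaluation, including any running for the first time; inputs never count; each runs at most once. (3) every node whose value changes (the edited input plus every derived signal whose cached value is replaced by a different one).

New value of d7: 2.
Derived signals that run: d3, d7 — 2 in total.
Values that change: s2, d3.

First evaluation (everything demanded from the output):
  d1 = suml([-5, -4, 7]) = -2
  d3 = neg(9) = -9
  d5 = neg(-2) = 2
  d7 = max2(-9, 2) = 2

Propagation after the edit:
  d3: runs — s2 9->4; result -4.
  d7: runs — d3 -9->-4; result 2 (same value as before).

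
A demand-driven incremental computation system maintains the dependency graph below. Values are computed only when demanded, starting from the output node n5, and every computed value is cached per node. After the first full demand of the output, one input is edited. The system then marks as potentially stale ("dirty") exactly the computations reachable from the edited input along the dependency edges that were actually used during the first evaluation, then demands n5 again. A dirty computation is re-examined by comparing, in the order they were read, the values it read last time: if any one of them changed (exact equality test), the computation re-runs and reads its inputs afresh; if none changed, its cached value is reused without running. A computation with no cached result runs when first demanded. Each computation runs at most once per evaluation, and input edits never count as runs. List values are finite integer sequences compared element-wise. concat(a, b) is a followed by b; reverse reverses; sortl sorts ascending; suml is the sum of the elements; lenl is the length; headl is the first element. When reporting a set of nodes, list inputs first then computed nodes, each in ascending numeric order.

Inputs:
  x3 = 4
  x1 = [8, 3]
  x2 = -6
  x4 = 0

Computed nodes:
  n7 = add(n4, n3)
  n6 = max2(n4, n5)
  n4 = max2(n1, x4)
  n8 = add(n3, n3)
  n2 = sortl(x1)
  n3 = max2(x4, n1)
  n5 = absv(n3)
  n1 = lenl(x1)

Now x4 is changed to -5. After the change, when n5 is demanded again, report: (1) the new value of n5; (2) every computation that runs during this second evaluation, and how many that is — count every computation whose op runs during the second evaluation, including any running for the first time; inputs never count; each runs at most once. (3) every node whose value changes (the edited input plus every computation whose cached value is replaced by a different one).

New value of n5: 2.
Computations that run: n3 — 1 in total.
Values that change: x4.
Key observation: the change is absorbed at n3 — it re-runs but produces the same value, and the output's value is unchanged.

First evaluation (everything demanded from the output):
  n1 = lenl([8, 3]) = 2
  n3 = max2(0, 2) = 2
  n5 = absv(2) = 2

Propagation after the edit:
  n3: runs — x4 0->-5; result 2 (same value as before).
  n5: checked — values it read are unchanged (n3 unchanged); reused cached 2 without running.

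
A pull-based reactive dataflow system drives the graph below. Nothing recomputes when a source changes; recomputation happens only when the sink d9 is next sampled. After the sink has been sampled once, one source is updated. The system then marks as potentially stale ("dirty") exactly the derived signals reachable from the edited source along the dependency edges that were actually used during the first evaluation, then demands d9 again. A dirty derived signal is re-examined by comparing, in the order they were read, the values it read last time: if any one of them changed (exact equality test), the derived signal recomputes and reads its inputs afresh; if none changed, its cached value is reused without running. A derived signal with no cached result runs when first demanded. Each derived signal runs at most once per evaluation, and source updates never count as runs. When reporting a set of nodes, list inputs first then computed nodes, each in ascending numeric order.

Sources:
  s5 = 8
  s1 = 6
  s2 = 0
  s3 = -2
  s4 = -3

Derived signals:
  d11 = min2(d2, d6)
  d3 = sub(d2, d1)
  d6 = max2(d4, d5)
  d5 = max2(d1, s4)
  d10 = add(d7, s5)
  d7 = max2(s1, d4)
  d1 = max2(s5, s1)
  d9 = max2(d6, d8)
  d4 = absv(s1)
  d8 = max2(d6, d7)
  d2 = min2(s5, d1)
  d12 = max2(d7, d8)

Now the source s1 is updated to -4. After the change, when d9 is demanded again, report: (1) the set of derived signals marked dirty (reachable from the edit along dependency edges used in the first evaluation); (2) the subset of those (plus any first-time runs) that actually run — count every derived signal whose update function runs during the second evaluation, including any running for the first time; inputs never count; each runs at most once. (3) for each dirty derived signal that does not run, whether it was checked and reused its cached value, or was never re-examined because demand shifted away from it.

First evaluation (everything demanded from the output):
  d1 = max2(8, 6) = 8
  d4 = absv(6) = 6
  d5 = max2(8, -3) = 8
  d6 = max2(6, 8) = 8
  d7 = max2(6, 6) = 6
  d8 = max2(8, 6) = 8
  d9 = max2(8, 8) = 8

Propagation after the edit:
  d1: runs — s1 6->-4; result 8 (same value as before).
  d4: runs — s1 6->-4; result 4.
  d5: checked — values it read are unchanged (d1 unchanged, s4 unchanged); reused cached 8 without running.
  d6: runs — d4 6->4; result 8 (same value as before).
  d7: runs — s1 6->-4; d4 6->4; result 4.
  d8: runs — d7 6->4; result 8 (same value as before).
  d9: checked — values it read are unchanged (d6 unchanged, d8 unchanged); reused cached 8 without running.

Key observation: the cutoff stops propagation at d5 — its inputs' values are unchanged, so it reuses its cache.

Marked dirty: d1, d4, d5, d6, d7, d8, d9.
Derived signals that run: d1, d4, d6, d7, d8 — 5 in total.
Checked but reused from cache: d5, d9.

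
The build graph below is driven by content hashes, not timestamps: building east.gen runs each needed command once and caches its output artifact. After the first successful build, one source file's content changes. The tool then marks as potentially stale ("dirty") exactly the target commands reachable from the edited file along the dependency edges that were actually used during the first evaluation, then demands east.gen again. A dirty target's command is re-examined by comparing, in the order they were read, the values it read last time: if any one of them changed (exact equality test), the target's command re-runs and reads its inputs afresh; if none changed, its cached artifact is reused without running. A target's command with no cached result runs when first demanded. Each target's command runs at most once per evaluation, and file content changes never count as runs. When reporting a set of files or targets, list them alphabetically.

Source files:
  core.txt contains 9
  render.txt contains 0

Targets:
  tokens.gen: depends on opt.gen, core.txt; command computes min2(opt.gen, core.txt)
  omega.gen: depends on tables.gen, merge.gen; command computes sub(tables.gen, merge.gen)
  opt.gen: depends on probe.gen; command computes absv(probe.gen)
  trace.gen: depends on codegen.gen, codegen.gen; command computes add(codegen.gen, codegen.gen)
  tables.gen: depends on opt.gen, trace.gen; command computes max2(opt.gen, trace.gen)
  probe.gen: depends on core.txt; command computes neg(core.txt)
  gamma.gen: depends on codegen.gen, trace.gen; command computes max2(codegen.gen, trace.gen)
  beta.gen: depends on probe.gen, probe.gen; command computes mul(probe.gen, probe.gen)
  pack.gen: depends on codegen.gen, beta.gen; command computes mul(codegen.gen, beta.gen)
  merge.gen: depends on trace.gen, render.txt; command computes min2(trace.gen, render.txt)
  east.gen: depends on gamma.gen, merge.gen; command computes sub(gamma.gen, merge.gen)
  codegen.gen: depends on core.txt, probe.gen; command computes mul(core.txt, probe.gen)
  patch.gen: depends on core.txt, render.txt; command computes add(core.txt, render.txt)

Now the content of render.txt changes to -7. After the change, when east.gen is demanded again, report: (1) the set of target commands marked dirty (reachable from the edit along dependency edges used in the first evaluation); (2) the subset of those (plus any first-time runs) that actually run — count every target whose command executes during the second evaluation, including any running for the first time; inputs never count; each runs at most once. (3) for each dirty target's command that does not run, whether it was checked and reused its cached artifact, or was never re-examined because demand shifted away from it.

Dirty set: east.gen, merge.gen.
Run set: merge.gen (1 run).
Re-examined without running (cache reused): east.gen.
The important point: merge.gen recomputes to an identical value, and the output ends up unchanged.

Initial pass — values computed on the first demand:
  probe.gen = neg(9) = -9
  codegen.gen = mul(9, -9) = -81
  trace.gen = add(-81, -81) = -162
  gamma.gen = max2(-81, -162) = -81
  merge.gen = min2(-162, 0) = -162
  east.gen = sub(-81, -162) = 81

Second demand — change propagation:
  merge.gen: re-runs because render.txt 0->-7; new result -162 (unchanged).
  east.gen: re-examined; everything it read last time is the same (gamma.gen unchanged, merge.gen unchanged) — cache 81 kept, no run.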